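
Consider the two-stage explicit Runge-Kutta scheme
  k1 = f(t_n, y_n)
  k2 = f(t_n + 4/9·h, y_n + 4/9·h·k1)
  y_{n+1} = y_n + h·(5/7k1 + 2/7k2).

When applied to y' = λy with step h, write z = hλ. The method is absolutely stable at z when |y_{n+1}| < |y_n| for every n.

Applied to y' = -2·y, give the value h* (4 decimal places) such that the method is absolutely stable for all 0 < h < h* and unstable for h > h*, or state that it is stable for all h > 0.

On y'=λy, z=hλ:
  k1=λy_n ⇒ h·k1=z·y_n;  k2=λ(1+4/9z)y_n ⇒ h·k2=z(1+4/9z)y_n
  y_{n+1}/y_n = 1 + 5/7z + 2/7z(1+4/9z) = 1 + z + 8/63z²
  Hence R(z) = 1 + z + 8/63z².

Solve |R(x)|<1 on ℝ⁻.
x=-1.76: |R|=0.3667
R=1: x+8/63x²=0 ⇒ x=−63/8=-7.8750; min R=1−1/(4·8/63)=-0.9688>−1
Confirm numerically:
  x=-7.178: |R|=0.36469 <1
  x=-4.732: |R|=0.88859 <1
  x=-4.349: |R|=0.94725 <1
  x=-8.198: |R|=1.33625 >1
  x=-7.947: |R|=1.07266 >1
Interval (-7.8750, 0).

(-7.8750,0); λ=-2 ⇒ h* = (63/8)/2 = 3.9375.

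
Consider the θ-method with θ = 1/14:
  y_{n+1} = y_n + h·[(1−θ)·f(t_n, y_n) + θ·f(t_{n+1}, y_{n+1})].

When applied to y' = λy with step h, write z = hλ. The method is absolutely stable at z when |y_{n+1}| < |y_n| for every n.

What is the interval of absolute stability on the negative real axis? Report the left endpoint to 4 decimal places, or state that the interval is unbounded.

z∈(-2.3333,0).

Test eqn y'=λy, z=hλ:
  y_{n+1} = y_n + z·[13/14·y_n + 1/14·y_{n+1}] ⇒ (1 − 1/14z)y_{n+1} = (1 + 13/14z)y_n
  R(z) = (1 + 13/14z)/(1 − 1/14z).

Need |R(x)|<1, x<0.
x=-1.7: |R|=0.5159
R=−1: 1+13/14x = −1+1/14x ⇒ -6/7x=2 ⇒ x=2/(-6/7)=-2.3333
Confirm numerically:
  x=-2.164: |R|=0.87429 <1
  x=-1.844: |R|=0.62939 <1
  x=-1.476: |R|=0.33523 <1
  x=-1.053: |R|=0.02066 <1
  x=-2.879: |R|=1.38794 >1
  x=-2.469: |R|=1.09885 >1
Interval (-2.3333, 0).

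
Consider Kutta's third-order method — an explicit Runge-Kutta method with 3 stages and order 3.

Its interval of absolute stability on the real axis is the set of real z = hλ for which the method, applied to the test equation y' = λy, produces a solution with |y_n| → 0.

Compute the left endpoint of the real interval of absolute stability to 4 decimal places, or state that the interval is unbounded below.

With y'=λy (z=hλ):
  order 3, 3-stage ⇒ R(z)=1+z+z^2/2+z^3/6
  (e.g. R(-1.3)=0.17883, |R|=0.17883)

Need |R(x)|<1, x<0.
x=-1.3: |R|=0.1788
|R(-2.88)|=1.7141 |R(-1.98)|=0.3135 |R(-0.91)|=0.3785
Bisect:
  x_lo=-3.0346 |R|=2.0877  x_hi=-0.1497 |R|=0.8610
  mid=-1.59214 |R|=0.00266 →hi
  mid=-2.31337 |R|=0.70094 →hi
  mid=-2.67399 |R|=1.28548 →lo
  mid=-2.49368 |R|=0.96893 →hi
  mid=-2.58384 |R|=1.12077 →lo
  mid=-2.53876 |R|=1.04329 →lo
  mid=-2.51622 |R|=1.00572 →lo
  ...
  [-2.51287,-2.51270] ⇒ x*=-2.5127
Interval (-2.5127, 0).

left endpoint -2.5127.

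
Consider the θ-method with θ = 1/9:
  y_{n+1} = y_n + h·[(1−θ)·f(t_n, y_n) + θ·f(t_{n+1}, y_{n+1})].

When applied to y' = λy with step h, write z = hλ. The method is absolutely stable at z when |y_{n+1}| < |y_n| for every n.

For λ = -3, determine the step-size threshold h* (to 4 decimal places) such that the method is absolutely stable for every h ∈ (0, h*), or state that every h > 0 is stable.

Set f=λy, z=hλ:
  y_{n+1} = y_n + z·[8/9·y_n + 1/9·y_{n+1}] ⇒ (1 − 1/9z)y_{n+1} = (1 + 8/9z)y_n
  Hence R(z) = (1 + 8/9z)/(1 − 1/9z).

Boundary: |R(x)|=1, x<0.
x=-1.1: |R|=0.0198
R=−1: 1+8/9x = −1+1/9x ⇒ -7/9x=2 ⇒ x=2/(-7/9)=-2.5714
Confirm numerically:
  x=-1.889: |R|=0.56130 <1
  x=-1.734: |R|=0.45388 <1
  x=-1.229: |R|=0.08134 <1
  x=-2.959: |R|=1.22686 >1
  x=-2.725: |R|=1.09168 >1
So |R|<1 on (-2.5714, 0).

(-2.5714,0); λ=-3 ⇒ h* = (18/7)/3 = 0.8571.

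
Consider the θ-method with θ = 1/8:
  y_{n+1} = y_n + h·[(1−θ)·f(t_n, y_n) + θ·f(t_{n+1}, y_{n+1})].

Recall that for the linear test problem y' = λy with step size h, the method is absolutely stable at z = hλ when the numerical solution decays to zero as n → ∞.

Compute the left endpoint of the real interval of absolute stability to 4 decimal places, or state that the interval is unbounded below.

z* = -2.6667.

On y'=λy, z=hλ:
  y_{n+1} = y_n + z·[7/8·y_n + 1/8·y_{n+1}] ⇒ (1 − 1/8z)y_{n+1} = (1 + 7/8z)y_n
  Hence R(z) = (1 + 7/8z)/(1 − 1/8z).

Solve |R(x)|<1 on ℝ⁻.
x=-1.7: |R|=0.4021
R=−1: 1+7/8x = −1+1/8x ⇒ -3/4x=2 ⇒ x=2/(-3/4)=-2.6667
Confirm numerically:
  x=-1.777: |R|=0.45402 <1
  x=-1.498: |R|=0.26174 <1
  x=-1.353: |R|=0.15728 <1
  x=-1.191: |R|=0.03667 <1
  x=-3.206: |R|=1.28877 >1
  x=-3.170: |R|=1.27037 >1
  x=-2.697: |R|=1.01701 >1
Stable set (-2.6667, 0).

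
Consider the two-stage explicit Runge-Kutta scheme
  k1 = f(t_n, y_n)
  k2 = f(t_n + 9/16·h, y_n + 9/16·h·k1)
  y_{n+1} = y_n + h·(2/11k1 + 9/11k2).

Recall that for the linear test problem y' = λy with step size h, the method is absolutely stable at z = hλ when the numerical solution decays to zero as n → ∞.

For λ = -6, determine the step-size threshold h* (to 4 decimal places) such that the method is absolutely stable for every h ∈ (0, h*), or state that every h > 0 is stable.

On y'=λy, z=hλ:
  k1=λy_n ⇒ h·k1=z·y_n;  k2=λ(1+9/16z)y_n ⇒ h·k2=z(1+9/16z)y_n
  y_{n+1}/y_n = 1 + 2/11z + 9/11z(1+9/16z) = 1 + z + 81/176z²
  Hence R(z) = 1 + z + 81/176z².

Find x<0 with |R(x)|<1.
x=-1.36: |R|=0.4912
R=1: x+81/176x²=0 ⇒ x=−176/81=-2.1728; min R=1−1/(4·81/176)=0.4568>−1
Confirm numerically:
  x=-1.456: |R|=0.51965 <1
  x=-1.422: |R|=0.50862 <1
  x=-1.164: |R|=0.45956 <1
  x=-0.952: |R|=0.46511 <1
  x=-2.652: |R|=1.58483 >1
  x=-2.629: |R|=1.55193 >1
  x=-2.456: |R|=1.32006 >1
Interval (-2.1728, 0).

(-2.1728,0); λ=-6 ⇒ h* = (176/81)/6 = 0.3621.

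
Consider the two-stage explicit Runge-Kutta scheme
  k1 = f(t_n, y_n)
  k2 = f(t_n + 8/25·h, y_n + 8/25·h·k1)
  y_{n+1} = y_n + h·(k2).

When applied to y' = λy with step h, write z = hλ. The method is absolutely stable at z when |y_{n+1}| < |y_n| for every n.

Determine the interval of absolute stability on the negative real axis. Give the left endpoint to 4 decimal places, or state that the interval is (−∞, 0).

Set f=λy, z=hλ:
  k1=λy_n ⇒ h·k1=z·y_n;  k2=λ(1+8/25z)y_n ⇒ h·k2=z(1+8/25z)y_n
  y_{n+1}/y_n = 1 + z(1+8/25z) = 1 + z + 8/25z²
  ⇒ R(z) = 1 + z + 8/25z².

Solve |R(x)|<1 on ℝ⁻.
x=-1.3: |R|=0.2408
R=1: x+8/25x²=0 ⇒ x=−25/8=-3.1250; min R=1−1/(4·8/25)=0.2188>−1
Confirm numerically:
  x=-2.275: |R|=0.38120 <1
  x=-2.226: |R|=0.35962 <1
  x=-1.252: |R|=0.24960 <1
  x=-3.673: |R|=1.64410 >1
  x=-3.234: |R|=1.11280 >1
Interval (-3.1250, 0).

z∈(-3.1250,0).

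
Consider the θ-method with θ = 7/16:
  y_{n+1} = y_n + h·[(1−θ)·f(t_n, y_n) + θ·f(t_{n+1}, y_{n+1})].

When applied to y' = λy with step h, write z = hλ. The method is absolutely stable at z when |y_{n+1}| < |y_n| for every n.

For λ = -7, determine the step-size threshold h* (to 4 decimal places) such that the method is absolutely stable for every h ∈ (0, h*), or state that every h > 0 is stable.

(-16.0000,0); λ=-7 ⇒ h* = (16)/7 = 2.2857.

With y'=λy (z=hλ):
  y_{n+1} = y_n + z·[9/16·y_n + 7/16·y_{n+1}] ⇒ (1 − 7/16z)y_{n+1} = (1 + 9/16z)y_n
  R(z) = (1 + 9/16z)/(1 − 7/16z).

Find x<0 with |R(x)|<1.
x=-1.23: |R|=0.2003
R=−1: 1+9/16x = −1+7/16x ⇒ -1/8x=2 ⇒ x=2/(-1/8)=-16.0000
Confirm numerically:
  x=-13.799: |R|=0.96090 <1
  x=-10.160: |R|=0.86593 <1
  x=-8.602: |R|=0.80586 <1
  x=-16.306: |R|=1.00470 >1
  x=-16.209: |R|=1.00323 >1
  x=-16.129: |R|=1.00200 >1
Interval (-16.0000, 0).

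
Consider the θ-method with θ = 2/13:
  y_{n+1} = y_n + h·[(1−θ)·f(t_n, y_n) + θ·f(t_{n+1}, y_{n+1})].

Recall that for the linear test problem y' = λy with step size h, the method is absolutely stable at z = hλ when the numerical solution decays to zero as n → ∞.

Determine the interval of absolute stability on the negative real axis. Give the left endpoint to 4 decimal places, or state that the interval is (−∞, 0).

(-2.8889, 0).

With y'=λy (z=hλ):
  y_{n+1} = y_n + z·[11/13·y_n + 2/13·y_{n+1}] ⇒ (1 − 2/13z)y_{n+1} = (1 + 11/13z)y_n
  so R(z) = (1 + 11/13z)/(1 − 2/13z).

Find x<0 with |R(x)|<1.
x=-1.68: |R|=0.3350
R=−1: 1+11/13x = −1+2/13x ⇒ -9/13x=2 ⇒ x=2/(-9/13)=-2.8889
Confirm numerically:
  x=-2.426: |R|=0.76664 <1
  x=-2.322: |R|=0.71084 <1
  x=-1.348: |R|=0.11646 <1
  x=-1.194: |R|=0.00871 <1
  x=-3.128: |R|=1.11176 >1
  x=-3.081: |R|=1.09023 >1
Interval (-2.8889, 0).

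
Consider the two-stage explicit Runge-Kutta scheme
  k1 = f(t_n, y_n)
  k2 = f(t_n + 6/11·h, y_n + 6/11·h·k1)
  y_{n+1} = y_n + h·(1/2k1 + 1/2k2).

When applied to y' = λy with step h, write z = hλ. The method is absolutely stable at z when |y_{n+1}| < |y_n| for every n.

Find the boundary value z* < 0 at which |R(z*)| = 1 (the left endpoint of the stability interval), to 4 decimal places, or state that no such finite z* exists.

z* = -3.6667.

With y'=λy (z=hλ):
  k1=λy_n ⇒ h·k1=z·y_n;  k2=λ(1+6/11z)y_n ⇒ h·k2=z(1+6/11z)y_n
  y_{n+1}/y_n = 1 + 1/2z + 1/2z(1+6/11z) = 1 + z + 3/11z²
  so R(z) = 1 + z + 3/11z².

Solve |R(x)|<1 on ℝ⁻.
x=-1.1: |R|=0.2300
R=1: x+3/11x²=0 ⇒ x=−11/3=-3.6667; min R=1−1/(4·3/11)=0.0833>−1
Confirm numerically:
  x=-3.216: |R|=0.60472 <1
  x=-2.881: |R|=0.38268 <1
  x=-1.764: |R|=0.08464 <1
  x=-1.632: |R|=0.09439 <1
  x=-3.979: |R|=1.33894 >1
  x=-3.766: |R|=1.10202 >1
  x=-3.759: |R|=1.09466 >1
Interval (-3.6667, 0).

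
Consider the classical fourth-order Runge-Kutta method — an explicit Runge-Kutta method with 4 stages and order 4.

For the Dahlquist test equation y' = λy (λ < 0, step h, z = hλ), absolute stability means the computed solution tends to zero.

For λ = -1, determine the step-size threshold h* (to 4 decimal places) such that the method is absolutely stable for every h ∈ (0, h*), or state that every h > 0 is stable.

Test eqn y'=λy, z=hλ:
  order 4, 4-stage ⇒ R(z)=1+z+z^2/2+z^3/6+z^4/24
  (e.g. R(-1.45)=0.27733, |R|=0.27733)

Need |R(x)|<1, x<0.
x=-1.45: |R|=0.2773
|R(-3.11)|=1.6106 |R(-2.02)|=0.3402 |R(-1.51)|=0.2728
Bisect:
  x_lo=-3.3789 |R|=2.3312  x_hi=-0.1783 |R|=0.8367
  mid=-1.77861 |R|=0.28233 →hi
  mid=-2.57875 |R|=0.73071 →hi
  mid=-2.97882 |R|=1.33320 →lo
  mid=-2.77878 |R|=0.99023 →hi
  mid=-2.87880 |R|=1.15038 →lo
  mid=-2.82879 |R|=1.06759 →lo
  mid=-2.80379 |R|=1.02825 →lo
  mid=-2.79129 |R|=1.00907 →lo
  ...
  [-2.78543,-2.78523] ⇒ x*=-2.7853
So |R|<1 on (-2.7853, 0).

(-2.7853,0); λ=-1 ⇒ h* = 2.7853.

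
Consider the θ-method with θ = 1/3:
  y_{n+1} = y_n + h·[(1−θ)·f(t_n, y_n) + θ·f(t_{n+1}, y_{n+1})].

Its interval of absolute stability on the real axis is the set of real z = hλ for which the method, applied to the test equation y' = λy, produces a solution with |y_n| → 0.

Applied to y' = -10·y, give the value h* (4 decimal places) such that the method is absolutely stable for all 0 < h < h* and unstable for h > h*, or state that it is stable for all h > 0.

(-6.0000,0); λ=-10 ⇒ h* = (6)/10 = 0.6000.

Test eqn y'=λy, z=hλ:
  y_{n+1} = y_n + z·[2/3·y_n + 1/3·y_{n+1}] ⇒ (1 − 1/3z)y_{n+1} = (1 + 2/3z)y_n
  so R(z) = (1 + 2/3z)/(1 − 1/3z).

Find x<0 with |R(x)|<1.
x=-1.16: |R|=0.1635
R=−1: 1+2/3x = −1+1/3x ⇒ -1/3x=2 ⇒ x=2/(-1/3)=-6.0000
Confirm numerically:
  x=-5.398: |R|=0.92832 <1
  x=-5.205: |R|=0.90311 <1
  x=-4.563: |R|=0.81000 <1
  x=-3.581: |R|=0.63243 <1
  x=-6.297: |R|=1.03195 >1
  x=-6.212: |R|=1.02301 >1
  x=-6.147: |R|=1.01607 >1
So |R|<1 on (-6.0000, 0).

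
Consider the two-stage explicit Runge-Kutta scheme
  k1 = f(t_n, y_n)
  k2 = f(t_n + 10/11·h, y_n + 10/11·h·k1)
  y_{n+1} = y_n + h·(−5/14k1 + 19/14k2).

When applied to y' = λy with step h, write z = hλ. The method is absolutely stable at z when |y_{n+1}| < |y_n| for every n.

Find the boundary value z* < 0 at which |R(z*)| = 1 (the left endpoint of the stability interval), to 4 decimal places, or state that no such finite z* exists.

z* = -0.8105.

With y'=λy (z=hλ):
  k1=λy_n ⇒ h·k1=z·y_n;  k2=λ(1+10/11z)y_n ⇒ h·k2=z(1+10/11z)y_n
  y_{n+1}/y_n = 1 − 5/14z + 19/14z(1+10/11z) = 1 + z + 95/77z²
  R(z) = 1 + z + 95/77z².

Solve |R(x)|<1 on ℝ⁻.
x=-0.77: |R|=0.9615
R=1: x+95/77x²=0 ⇒ x=−77/95=-0.8105; min R=1−1/(4·95/77)=0.7974>−1
Confirm numerically:
  x=-0.741: |R|=0.93644 <1
  x=-0.617: |R|=0.85268 <1
  x=-0.485: |R|=0.80521 <1
  x=-1.381: |R|=1.97199 >1
  x=-1.333: |R|=1.85927 >1
  x=-1.149: |R|=1.47982 >1
Stable set (-0.8105, 0).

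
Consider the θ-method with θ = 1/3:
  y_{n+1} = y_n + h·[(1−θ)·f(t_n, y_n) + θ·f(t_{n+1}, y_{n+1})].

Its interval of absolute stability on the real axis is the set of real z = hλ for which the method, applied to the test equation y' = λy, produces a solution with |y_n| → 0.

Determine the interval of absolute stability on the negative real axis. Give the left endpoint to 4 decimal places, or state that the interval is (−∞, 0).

z∈(-6.0000,0).

Set f=λy, z=hλ:
  y_{n+1} = y_n + z·[2/3·y_n + 1/3·y_{n+1}] ⇒ (1 − 1/3z)y_{n+1} = (1 + 2/3z)y_n
  Hence R(z) = (1 + 2/3z)/(1 − 1/3z).

Need |R(x)|<1, x<0.
x=-1.61: |R|=0.0477
R=−1: 1+2/3x = −1+1/3x ⇒ -1/3x=2 ⇒ x=2/(-1/3)=-6.0000
Confirm numerically:
  x=-5.588: |R|=0.95203 <1
  x=-4.670: |R|=0.82660 <1
  x=-4.016: |R|=0.71722 <1
  x=-3.407: |R|=0.59529 <1
  x=-6.176: |R|=1.01918 >1
  x=-6.091: |R|=1.01001 >1
  x=-6.056: |R|=1.00618 >1
Interval (-6.0000, 0).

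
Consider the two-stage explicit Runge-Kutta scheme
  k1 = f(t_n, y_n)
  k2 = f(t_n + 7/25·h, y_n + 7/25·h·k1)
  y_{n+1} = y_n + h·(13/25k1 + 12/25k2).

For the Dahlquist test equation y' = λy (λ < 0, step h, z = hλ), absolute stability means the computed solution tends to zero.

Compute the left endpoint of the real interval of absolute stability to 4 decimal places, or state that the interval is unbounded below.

With y'=λy (z=hλ):
  k1=λy_n ⇒ h·k1=z·y_n;  k2=λ(1+7/25z)y_n ⇒ h·k2=z(1+7/25z)y_n
  y_{n+1}/y_n = 1 + 13/25z + 12/25z(1+7/25z) = 1 + z + 84/625z²
  Hence R(z) = 1 + z + 84/625z².

Find x<0 with |R(x)|<1.
x=-0.91: |R|=0.2013
R=1: x+84/625x²=0 ⇒ x=−625/84=-7.4405; min R=1−1/(4·84/625)=-0.8601>−1
Confirm numerically:
  x=-6.536: |R|=0.20547 <1
  x=-5.779: |R|=0.29046 <1
  x=-5.136: |R|=0.59073 <1
  x=-4.718: |R|=0.72632 <1
  x=-7.738: |R|=1.30942 >1
  x=-7.490: |R|=1.04985 >1
Stable set (-7.4405, 0).

z* = -7.4405.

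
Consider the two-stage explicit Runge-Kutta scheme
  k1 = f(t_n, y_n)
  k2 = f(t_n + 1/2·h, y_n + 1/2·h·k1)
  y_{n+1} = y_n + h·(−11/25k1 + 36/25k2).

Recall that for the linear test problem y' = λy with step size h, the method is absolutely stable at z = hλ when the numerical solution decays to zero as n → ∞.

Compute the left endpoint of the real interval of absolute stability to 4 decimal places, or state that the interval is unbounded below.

On y'=λy, z=hλ:
  k1=λy_n ⇒ h·k1=z·y_n;  k2=λ(1+1/2z)y_n ⇒ h·k2=z(1+1/2z)y_n
  y_{n+1}/y_n = 1 − 11/25z + 36/25z(1+1/2z) = 1 + z + 18/25z²
  Hence R(z) = 1 + z + 18/25z².

Find x<0 with |R(x)|<1.
x=-0.49: |R|=0.6829
R=1: x+18/25x²=0 ⇒ x=−25/18=-1.3889; min R=1−1/(4·18/25)=0.6528>−1
Confirm numerically:
  x=-1.094: |R|=0.76772 <1
  x=-0.872: |R|=0.67548 <1
  x=-0.620: |R|=0.65677 <1
  x=-1.984: |R|=1.85010 >1
  x=-1.840: |R|=1.59763 >1
Interval (-1.3889, 0).

left endpoint -1.3889.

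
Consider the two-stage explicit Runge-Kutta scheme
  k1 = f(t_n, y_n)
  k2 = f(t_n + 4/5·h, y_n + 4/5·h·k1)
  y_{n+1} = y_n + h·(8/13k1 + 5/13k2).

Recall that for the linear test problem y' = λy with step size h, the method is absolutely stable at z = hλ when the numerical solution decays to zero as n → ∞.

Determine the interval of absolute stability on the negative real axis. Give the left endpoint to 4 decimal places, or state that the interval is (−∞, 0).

z∈(-3.2500,0).

With y'=λy (z=hλ):
  k1=λy_n ⇒ h·k1=z·y_n;  k2=λ(1+4/5z)y_n ⇒ h·k2=z(1+4/5z)y_n
  y_{n+1}/y_n = 1 + 8/13z + 5/13z(1+4/5z) = 1 + z + 4/13z²
  R(z) = 1 + z + 4/13z².

Boundary: |R(x)|=1, x<0.
x=-0.73: |R|=0.4340
R=1: x+4/13x²=0 ⇒ x=−13/4=-3.2500; min R=1−1/(4·4/13)=0.1875>−1
Confirm numerically:
  x=-3.081: |R|=0.83979 <1
  x=-3.047: |R|=0.80968 <1
  x=-1.999: |R|=0.23054 <1
  x=-1.993: |R|=0.22917 <1
  x=-3.756: |R|=1.58478 >1
  x=-3.367: |R|=1.12121 >1
  x=-3.366: |R|=1.12014 >1
Stable set (-3.2500, 0).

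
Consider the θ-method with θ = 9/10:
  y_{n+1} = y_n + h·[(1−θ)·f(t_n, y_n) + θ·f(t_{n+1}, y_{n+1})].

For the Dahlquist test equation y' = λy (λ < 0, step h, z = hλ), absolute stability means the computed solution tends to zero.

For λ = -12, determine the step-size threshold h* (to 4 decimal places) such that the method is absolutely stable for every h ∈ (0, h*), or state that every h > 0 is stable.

unbounded; (−∞, 0). Any h>0 works for λ=-12.

On y'=λy, z=hλ:
  y_{n+1} = y_n + z·[1/10·y_n + 9/10·y_{n+1}] ⇒ (1 − 9/10z)y_{n+1} = (1 + 1/10z)y_n
  ⇒ R(z) = (1 + 1/10z)/(1 − 9/10z).

Solve |R(x)|<1 on ℝ⁻.
x=-1.79: |R|=0.3144
x=-2: |R|=0.2857
x=-10: |R|=0.0000
x=-100: |R|=0.0989
θ=9/10≥1/2 ⇒ |1+1/10x|<|1−9/10x| ∀x<0 ⇒ unbounded interval.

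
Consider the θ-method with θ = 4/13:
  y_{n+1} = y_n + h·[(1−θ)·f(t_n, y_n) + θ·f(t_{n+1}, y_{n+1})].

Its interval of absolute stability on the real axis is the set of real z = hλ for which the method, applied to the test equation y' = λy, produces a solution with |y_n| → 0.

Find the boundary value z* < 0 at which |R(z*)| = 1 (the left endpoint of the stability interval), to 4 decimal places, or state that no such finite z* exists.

On y'=λy, z=hλ:
  y_{n+1} = y_n + z·[9/13·y_n + 4/13·y_{n+1}] ⇒ (1 − 4/13z)y_{n+1} = (1 + 9/13z)y_n
  Hence R(z) = (1 + 9/13z)/(1 − 4/13z).

Boundary: |R(x)|=1, x<0.
x=-1.08: |R|=0.1894
R=−1: 1+9/13x = −1+4/13x ⇒ -5/13x=2 ⇒ x=2/(-5/13)=-5.2000
Confirm numerically:
  x=-4.444: |R|=0.87718 <1
  x=-4.046: |R|=0.80229 <1
  x=-2.227: |R|=0.32148 <1
  x=-5.663: |R|=1.06493 >1
  x=-5.457: |R|=1.03690 >1
  x=-5.243: |R|=1.00633 >1
Stable set (-5.2000, 0).

z* = -5.2000.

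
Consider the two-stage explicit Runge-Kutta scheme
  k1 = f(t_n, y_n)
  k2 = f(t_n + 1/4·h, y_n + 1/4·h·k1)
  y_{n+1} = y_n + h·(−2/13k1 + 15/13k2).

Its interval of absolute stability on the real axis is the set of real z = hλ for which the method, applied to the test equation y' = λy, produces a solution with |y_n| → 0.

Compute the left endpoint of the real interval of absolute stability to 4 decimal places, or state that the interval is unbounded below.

z* = -3.4667.

With y'=λy (z=hλ):
  k1=λy_n ⇒ h·k1=z·y_n;  k2=λ(1+1/4z)y_n ⇒ h·k2=z(1+1/4z)y_n
  y_{n+1}/y_n = 1 − 2/13z + 15/13z(1+1/4z) = 1 + z + 15/52z²
  R(z) = 1 + z + 15/52z².

Find x<0 with |R(x)|<1.
x=-0.35: |R|=0.6853
R=1: x+15/52x²=0 ⇒ x=−52/15=-3.4667; min R=1−1/(4·15/52)=0.1333>−1
Confirm numerically:
  x=-3.124: |R|=0.69120 <1
  x=-2.592: |R|=0.34602 <1
  x=-2.388: |R|=0.25696 <1
  x=-3.970: |R|=1.57641 >1
  x=-3.683: |R|=1.22983 >1
  x=-3.565: |R|=1.10112 >1
So |R|<1 on (-3.4667, 0).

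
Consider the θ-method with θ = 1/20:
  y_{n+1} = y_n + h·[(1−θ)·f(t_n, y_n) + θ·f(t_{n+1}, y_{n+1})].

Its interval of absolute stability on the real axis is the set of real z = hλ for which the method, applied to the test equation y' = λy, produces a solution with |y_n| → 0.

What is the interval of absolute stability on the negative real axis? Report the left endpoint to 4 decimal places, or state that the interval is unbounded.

Test eqn y'=λy, z=hλ:
  y_{n+1} = y_n + z·[19/20·y_n + 1/20·y_{n+1}] ⇒ (1 − 1/20z)y_{n+1} = (1 + 19/20z)y_n
  R(z) = (1 + 19/20z)/(1 − 1/20z).

Find x<0 with |R(x)|<1.
x=-1.7: |R|=0.5668
R=−1: 1+19/20x = −1+1/20x ⇒ -9/10x=2 ⇒ x=2/(-9/10)=-2.2222
Confirm numerically:
  x=-1.575: |R|=0.46002 <1
  x=-1.402: |R|=0.31016 <1
  x=-1.399: |R|=0.30754 <1
  x=-1.027: |R|=0.02316 <1
  x=-2.728: |R|=1.40056 >1
  x=-2.447: |R|=1.18025 >1
Stable set (-2.2222, 0).

(-2.2222, 0).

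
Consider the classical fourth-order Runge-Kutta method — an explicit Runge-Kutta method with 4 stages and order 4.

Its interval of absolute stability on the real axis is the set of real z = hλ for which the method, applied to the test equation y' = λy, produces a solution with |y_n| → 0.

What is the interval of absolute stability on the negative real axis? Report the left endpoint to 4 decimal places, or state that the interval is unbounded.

z∈(-2.7853,0).

Set f=λy, z=hλ:
  order 4, 4-stage ⇒ R(z)=1+z+z^2/2+z^3/6+z^4/24
  (e.g. R(-1.13)=0.33590, |R|=0.33590)

Find x<0 with |R(x)|<1.
x=-1.13: |R|=0.3359
|R(-1.68)|=0.2728 |R(-1.49)|=0.2741 |R(-0.72)|=0.4882
Bisect:
  x_lo=-3.3433 |R|=2.2229  x_hi=-0.2922 |R|=0.7466
  mid=-1.81773 |R|=0.28822 →hi
  mid=-2.58050 |R|=0.73266 →hi
  mid=-2.96189 |R|=1.30057 →lo
  mid=-2.77120 |R|=0.97895 →hi
  mid=-2.86654 |R|=1.12957 →lo
  mid=-2.81887 |R|=1.05181 →lo
  mid=-2.79503 |R|=1.01478 →lo
  mid=-2.78311 |R|=0.99672 →hi
  mid=-2.78907 |R|=1.00571 →lo
  mid=-2.78609 |R|=1.00121 →lo
  ...
  [-2.78535,-2.78516] ⇒ x*=-2.7853
Stable set (-2.7853, 0).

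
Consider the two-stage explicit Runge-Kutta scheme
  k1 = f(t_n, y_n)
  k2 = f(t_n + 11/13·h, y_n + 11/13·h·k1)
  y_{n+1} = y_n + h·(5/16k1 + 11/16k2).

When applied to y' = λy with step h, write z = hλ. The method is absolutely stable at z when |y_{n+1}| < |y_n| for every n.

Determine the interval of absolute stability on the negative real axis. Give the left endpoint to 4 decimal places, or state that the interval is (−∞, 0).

With y'=λy (z=hλ):
  k1=λy_n ⇒ h·k1=z·y_n;  k2=λ(1+11/13z)y_n ⇒ h·k2=z(1+11/13z)y_n
  y_{n+1}/y_n = 1 + 5/16z + 11/16z(1+11/13z) = 1 + z + 121/208z²
  R(z) = 1 + z + 121/208z².

Solve |R(x)|<1 on ℝ⁻.
x=-1.09: |R|=0.6012
R=1: x+121/208x²=0 ⇒ x=−208/121=-1.7190; min R=1−1/(4·121/208)=0.5702>−1
Confirm numerically:
  x=-1.345: |R|=0.70737 <1
  x=-1.053: |R|=0.59203 <1
  x=-0.933: |R|=0.57339 <1
  x=-0.800: |R|=0.57231 <1
  x=-1.895: |R|=1.19401 >1
  x=-1.845: |R|=1.13523 >1
Stable set (-1.7190, 0).

(-1.7190, 0).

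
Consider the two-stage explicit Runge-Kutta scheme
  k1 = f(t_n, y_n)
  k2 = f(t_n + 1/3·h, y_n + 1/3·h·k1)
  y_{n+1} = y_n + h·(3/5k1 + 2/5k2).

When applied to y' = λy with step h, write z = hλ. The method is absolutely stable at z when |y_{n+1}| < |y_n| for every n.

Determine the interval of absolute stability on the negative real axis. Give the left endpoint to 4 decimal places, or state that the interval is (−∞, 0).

(-7.5000, 0).

With y'=λy (z=hλ):
  k1=λy_n ⇒ h·k1=z·y_n;  k2=λ(1+1/3z)y_n ⇒ h·k2=z(1+1/3z)y_n
  y_{n+1}/y_n = 1 + 3/5z + 2/5z(1+1/3z) = 1 + z + 2/15z²
  R(z) = 1 + z + 2/15z².

Find x<0 with |R(x)|<1.
x=-1.5: |R|=0.2000
R=1: x+2/15x²=0 ⇒ x=−15/2=-7.5000; min R=1−1/(4·2/15)=-0.8750>−1
Confirm numerically:
  x=-6.957: |R|=0.49631 <1
  x=-6.258: |R|=0.03632 <1
  x=-4.520: |R|=0.79595 <1
  x=-7.895: |R|=1.41580 >1
  x=-7.587: |R|=1.08801 >1
So |R|<1 on (-7.5000, 0).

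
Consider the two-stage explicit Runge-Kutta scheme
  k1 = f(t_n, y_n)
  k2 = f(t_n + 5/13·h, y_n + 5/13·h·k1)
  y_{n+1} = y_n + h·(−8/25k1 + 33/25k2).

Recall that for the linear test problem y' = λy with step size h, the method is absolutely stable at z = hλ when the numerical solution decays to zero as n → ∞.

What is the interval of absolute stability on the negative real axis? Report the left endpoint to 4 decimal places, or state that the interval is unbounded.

Test eqn y'=λy, z=hλ:
  k1=λy_n ⇒ h·k1=z·y_n;  k2=λ(1+5/13z)y_n ⇒ h·k2=z(1+5/13z)y_n
  y_{n+1}/y_n = 1 − 8/25z + 33/25z(1+5/13z) = 1 + z + 33/65z²
  so R(z) = 1 + z + 33/65z².

Find x<0 with |R(x)|<1.
x=-1.21: |R|=0.5333
R=1: x+33/65x²=0 ⇒ x=−65/33=-1.9697; min R=1−1/(4·33/65)=0.5076>−1
Confirm numerically:
  x=-1.779: |R|=0.82777 <1
  x=-1.119: |R|=0.51671 <1
  x=-0.869: |R|=0.51439 <1
  x=-2.451: |R|=1.59891 >1
  x=-2.429: |R|=1.56641 >1
Interval (-1.9697, 0).

z∈(-1.9697,0).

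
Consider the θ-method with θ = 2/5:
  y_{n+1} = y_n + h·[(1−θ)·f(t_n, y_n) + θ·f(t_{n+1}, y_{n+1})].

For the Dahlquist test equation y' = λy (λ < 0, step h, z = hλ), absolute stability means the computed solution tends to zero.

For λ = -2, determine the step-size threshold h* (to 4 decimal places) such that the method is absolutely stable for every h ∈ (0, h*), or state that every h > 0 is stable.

(-10.0000,0); λ=-2 ⇒ h* = (10)/2 = 5.0000.

Set f=λy, z=hλ:
  y_{n+1} = y_n + z·[3/5·y_n + 2/5·y_{n+1}] ⇒ (1 − 2/5z)y_{n+1} = (1 + 3/5z)y_n
  R(z) = (1 + 3/5z)/(1 − 2/5z).

Find x<0 with |R(x)|<1.
x=-1.16: |R|=0.2077
R=−1: 1+3/5x = −1+2/5x ⇒ -1/5x=2 ⇒ x=2/(-1/5)=-10.0000
Confirm numerically:
  x=-8.806: |R|=0.94720 <1
  x=-7.698: |R|=0.88713 <1
  x=-4.594: |R|=0.61897 <1
  x=-4.009: |R|=0.53979 <1
  x=-10.447: |R|=1.01726 >1
  x=-10.343: |R|=1.01335 >1
Interval (-10.0000, 0).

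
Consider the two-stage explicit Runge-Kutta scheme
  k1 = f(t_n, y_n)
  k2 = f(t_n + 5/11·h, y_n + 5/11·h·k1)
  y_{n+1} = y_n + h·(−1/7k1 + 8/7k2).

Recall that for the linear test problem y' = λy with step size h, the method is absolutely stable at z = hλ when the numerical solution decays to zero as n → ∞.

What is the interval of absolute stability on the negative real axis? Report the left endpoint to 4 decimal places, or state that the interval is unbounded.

(-1.9250, 0).

With y'=λy (z=hλ):
  k1=λy_n ⇒ h·k1=z·y_n;  k2=λ(1+5/11z)y_n ⇒ h·k2=z(1+5/11z)y_n
  y_{n+1}/y_n = 1 − 1/7z + 8/7z(1+5/11z) = 1 + z + 40/77z²
  ⇒ R(z) = 1 + z + 40/77z².

Need |R(x)|<1, x<0.
x=-0.85: |R|=0.5253
R=1: x+40/77x²=0 ⇒ x=−77/40=-1.9250; min R=1−1/(4·40/77)=0.5188>−1
Confirm numerically:
  x=-1.866: |R|=0.94281 <1
  x=-1.283: |R|=0.57211 <1
  x=-0.900: |R|=0.52078 <1
  x=-2.355: |R|=1.52605 >1
  x=-2.118: |R|=1.21235 >1
So |R|<1 on (-1.9250, 0).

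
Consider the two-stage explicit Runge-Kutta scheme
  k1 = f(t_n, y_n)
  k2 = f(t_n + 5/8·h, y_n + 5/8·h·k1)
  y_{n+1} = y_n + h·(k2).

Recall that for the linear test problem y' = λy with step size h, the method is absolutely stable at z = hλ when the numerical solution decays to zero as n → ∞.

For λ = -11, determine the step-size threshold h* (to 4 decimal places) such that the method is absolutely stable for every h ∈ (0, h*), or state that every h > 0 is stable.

Test eqn y'=λy, z=hλ:
  k1=λy_n ⇒ h·k1=z·y_n;  k2=λ(1+5/8z)y_n ⇒ h·k2=z(1+5/8z)y_n
  y_{n+1}/y_n = 1 + z(1+5/8z) = 1 + z + 5/8z²
  ⇒ R(z) = 1 + z + 5/8z².

Need |R(x)|<1, x<0.
x=-0.91: |R|=0.6076
R=1: x+5/8x²=0 ⇒ x=−8/5=-1.6000; min R=1−1/(4·5/8)=0.6000>−1
Confirm numerically:
  x=-1.331: |R|=0.77623 <1
  x=-1.220: |R|=0.71025 <1
  x=-1.073: |R|=0.64658 <1
  x=-2.134: |R|=1.71222 >1
  x=-1.895: |R|=1.34939 >1
  x=-1.734: |R|=1.14522 >1
Interval (-1.6000, 0).

(-1.6000,0); λ=-11 ⇒ h* = (8/5)/11 = 0.1455.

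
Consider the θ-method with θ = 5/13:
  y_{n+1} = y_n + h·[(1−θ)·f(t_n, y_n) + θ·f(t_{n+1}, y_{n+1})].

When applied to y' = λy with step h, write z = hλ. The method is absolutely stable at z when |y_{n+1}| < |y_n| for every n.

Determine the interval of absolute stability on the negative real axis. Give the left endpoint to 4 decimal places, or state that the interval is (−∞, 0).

(-8.6667, 0).

Set f=λy, z=hλ:
  y_{n+1} = y_n + z·[8/13·y_n + 5/13·y_{n+1}] ⇒ (1 − 5/13z)y_{n+1} = (1 + 8/13z)y_n
  R(z) = (1 + 8/13z)/(1 − 5/13z).

Need |R(x)|<1, x<0.
x=-0.56: |R|=0.5392
R=−1: 1+8/13x = −1+5/13x ⇒ -3/13x=2 ⇒ x=2/(-3/13)=-8.6667
Confirm numerically:
  x=-8.390: |R|=0.98490 <1
  x=-8.287: |R|=0.97908 <1
  x=-6.263: |R|=0.83728 <1
  x=-3.811: |R|=0.54556 <1
  x=-8.895: |R|=1.01192 >1
  x=-8.863: |R|=1.01028 >1
So |R|<1 on (-8.6667, 0).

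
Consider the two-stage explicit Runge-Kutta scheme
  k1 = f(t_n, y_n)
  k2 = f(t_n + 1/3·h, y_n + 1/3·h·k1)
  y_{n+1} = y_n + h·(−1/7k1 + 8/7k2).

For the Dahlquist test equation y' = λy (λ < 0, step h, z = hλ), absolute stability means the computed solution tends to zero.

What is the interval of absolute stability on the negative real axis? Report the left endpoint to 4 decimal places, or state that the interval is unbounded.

Set f=λy, z=hλ:
  k1=λy_n ⇒ h·k1=z·y_n;  k2=λ(1+1/3z)y_n ⇒ h·k2=z(1+1/3z)y_n
  y_{n+1}/y_n = 1 − 1/7z + 8/7z(1+1/3z) = 1 + z + 8/21z²
  Hence R(z) = 1 + z + 8/21z².

Find x<0 with |R(x)|<1.
x=-1.79: |R|=0.4306
R=1: x+8/21x²=0 ⇒ x=−21/8=-2.6250; min R=1−1/(4·8/21)=0.3438>−1
Confirm numerically:
  x=-2.207: |R|=0.64856 <1
  x=-1.882: |R|=0.46730 <1
  x=-1.724: |R|=0.40826 <1
  x=-1.128: |R|=0.35672 <1
  x=-3.126: |R|=1.59662 >1
  x=-2.955: |R|=1.37149 >1
  x=-2.669: |R|=1.04474 >1
Stable set (-2.6250, 0).

z∈(-2.6250,0).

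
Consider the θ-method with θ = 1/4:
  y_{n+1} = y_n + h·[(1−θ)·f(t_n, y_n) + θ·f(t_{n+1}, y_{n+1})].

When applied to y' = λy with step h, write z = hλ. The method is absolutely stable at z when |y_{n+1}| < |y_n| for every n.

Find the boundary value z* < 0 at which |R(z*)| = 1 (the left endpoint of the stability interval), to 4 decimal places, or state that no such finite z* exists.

z* = -4.0000.

Set f=λy, z=hλ:
  y_{n+1} = y_n + z·[3/4·y_n + 1/4·y_{n+1}] ⇒ (1 − 1/4z)y_{n+1} = (1 + 3/4z)y_n
  ⇒ R(z) = (1 + 3/4z)/(1 − 1/4z).

Find x<0 with |R(x)|<1.
x=-1.41: |R|=0.0425
R=−1: 1+3/4x = −1+1/4x ⇒ -1/2x=2 ⇒ x=2/(-1/2)=-4.0000
Confirm numerically:
  x=-3.118: |R|=0.75218 <1
  x=-2.839: |R|=0.66048 <1
  x=-2.459: |R|=0.52284 <1
  x=-2.330: |R|=0.47235 <1
  x=-4.421: |R|=1.09999 >1
  x=-4.403: |R|=1.09592 >1
  x=-4.155: |R|=1.03801 >1
Interval (-4.0000, 0).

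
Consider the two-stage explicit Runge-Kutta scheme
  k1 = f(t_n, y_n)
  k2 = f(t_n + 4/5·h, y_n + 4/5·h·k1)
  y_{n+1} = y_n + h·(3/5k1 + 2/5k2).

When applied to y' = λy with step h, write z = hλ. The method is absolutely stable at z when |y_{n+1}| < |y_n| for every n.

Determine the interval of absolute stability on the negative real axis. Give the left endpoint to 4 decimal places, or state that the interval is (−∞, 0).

(-3.1250, 0).

With y'=λy (z=hλ):
  k1=λy_n ⇒ h·k1=z·y_n;  k2=λ(1+4/5z)y_n ⇒ h·k2=z(1+4/5z)y_n
  y_{n+1}/y_n = 1 + 3/5z + 2/5z(1+4/5z) = 1 + z + 8/25z²
  so R(z) = 1 + z + 8/25z².

Find x<0 with |R(x)|<1.
x=-0.77: |R|=0.4197
R=1: x+8/25x²=0 ⇒ x=−25/8=-3.1250; min R=1−1/(4·8/25)=0.2188>−1
Confirm numerically:
  x=-3.053: |R|=0.92966 <1
  x=-2.920: |R|=0.80845 <1
  x=-2.183: |R|=0.34196 <1
  x=-3.530: |R|=1.45749 >1
  x=-3.171: |R|=1.04668 >1
Interval (-3.1250, 0).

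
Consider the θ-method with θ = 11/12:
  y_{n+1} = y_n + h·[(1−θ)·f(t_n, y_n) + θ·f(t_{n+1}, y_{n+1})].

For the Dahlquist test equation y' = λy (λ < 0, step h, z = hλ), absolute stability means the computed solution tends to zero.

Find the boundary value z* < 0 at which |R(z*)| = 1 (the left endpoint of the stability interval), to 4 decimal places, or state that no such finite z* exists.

interval (−∞, 0).

On y'=λy, z=hλ:
  y_{n+1} = y_n + z·[1/12·y_n + 11/12·y_{n+1}] ⇒ (1 − 11/12z)y_{n+1} = (1 + 1/12z)y_n
  ⇒ R(z) = (1 + 1/12z)/(1 − 11/12z).

Find x<0 with |R(x)|<1.
x=-0.54: |R|=0.6388
x=-2: |R|=0.2941
x=-10: |R|=0.0164
x=-100: |R|=0.0791
θ=11/12≥1/2 ⇒ |1+1/12x|<|1−11/12x| ∀x<0 ⇒ unbounded interval.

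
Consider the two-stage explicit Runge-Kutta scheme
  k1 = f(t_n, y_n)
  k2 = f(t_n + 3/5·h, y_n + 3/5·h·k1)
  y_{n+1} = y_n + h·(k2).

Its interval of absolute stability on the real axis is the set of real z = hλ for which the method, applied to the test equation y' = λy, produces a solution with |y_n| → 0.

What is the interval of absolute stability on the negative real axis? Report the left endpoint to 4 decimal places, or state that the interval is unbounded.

(-1.6667, 0).

On y'=λy, z=hλ:
  k1=λy_n ⇒ h·k1=z·y_n;  k2=λ(1+3/5z)y_n ⇒ h·k2=z(1+3/5z)y_n
  y_{n+1}/y_n = 1 + z(1+3/5z) = 1 + z + 3/5z²
  R(z) = 1 + z + 3/5z².

Find x<0 with |R(x)|<1.
x=-1.36: |R|=0.7498
R=1: x+3/5x²=0 ⇒ x=−5/3=-1.6667; min R=1−1/(4·3/5)=0.5833>−1
Confirm numerically:
  x=-1.479: |R|=0.83346 <1
  x=-1.383: |R|=0.76461 <1
  x=-1.178: |R|=0.65461 <1
  x=-0.772: |R|=0.58559 <1
  x=-2.045: |R|=1.46421 >1
  x=-1.997: |R|=1.39581 >1
  x=-1.945: |R|=1.32482 >1
So |R|<1 on (-1.6667, 0).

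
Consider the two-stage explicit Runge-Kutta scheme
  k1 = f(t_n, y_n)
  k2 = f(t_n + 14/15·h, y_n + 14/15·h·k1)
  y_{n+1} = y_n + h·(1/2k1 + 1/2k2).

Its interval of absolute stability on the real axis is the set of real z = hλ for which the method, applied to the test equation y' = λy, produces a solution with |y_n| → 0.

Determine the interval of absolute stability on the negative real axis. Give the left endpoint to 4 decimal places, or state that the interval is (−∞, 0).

(-2.1429, 0).

Test eqn y'=λy, z=hλ:
  k1=λy_n ⇒ h·k1=z·y_n;  k2=λ(1+14/15z)y_n ⇒ h·k2=z(1+14/15z)y_n
  y_{n+1}/y_n = 1 + 1/2z + 1/2z(1+14/15z) = 1 + z + 7/15z²
  Hence R(z) = 1 + z + 7/15z².

Solve |R(x)|<1 on ℝ⁻.
x=-1.19: |R|=0.4708
R=1: x+7/15x²=0 ⇒ x=−15/7=-2.1429; min R=1−1/(4·7/15)=0.4643>−1
Confirm numerically:
  x=-1.745: |R|=0.67601 <1
  x=-1.656: |R|=0.62376 <1
  x=-1.534: |R|=0.56414 <1
  x=-1.481: |R|=0.54257 <1
  x=-2.381: |R|=1.26461 >1
  x=-2.365: |R|=1.24517 >1
Stable set (-2.1429, 0).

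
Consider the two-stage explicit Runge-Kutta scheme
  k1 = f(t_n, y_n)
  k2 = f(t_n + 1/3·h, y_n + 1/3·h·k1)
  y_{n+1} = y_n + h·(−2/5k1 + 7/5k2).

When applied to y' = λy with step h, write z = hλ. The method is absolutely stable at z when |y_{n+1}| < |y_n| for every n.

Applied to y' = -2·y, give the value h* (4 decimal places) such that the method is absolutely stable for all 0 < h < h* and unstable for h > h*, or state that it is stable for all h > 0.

With y'=λy (z=hλ):
  k1=λy_n ⇒ h·k1=z·y_n;  k2=λ(1+1/3z)y_n ⇒ h·k2=z(1+1/3z)y_n
  y_{n+1}/y_n = 1 − 2/5z + 7/5z(1+1/3z) = 1 + z + 7/15z²
  so R(z) = 1 + z + 7/15z².

Need |R(x)|<1, x<0.
x=-1.54: |R|=0.5667
R=1: x+7/15x²=0 ⇒ x=−15/7=-2.1429; min R=1−1/(4·7/15)=0.4643>−1
Confirm numerically:
  x=-1.937: |R|=0.81392 <1
  x=-1.514: |R|=0.55569 <1
  x=-0.884: |R|=0.48068 <1
  x=-2.361: |R|=1.24035 >1
  x=-2.338: |R|=1.21291 >1
Interval (-2.1429, 0).

(-2.1429,0); λ=-2 ⇒ h* = (15/7)/2 = 1.0714.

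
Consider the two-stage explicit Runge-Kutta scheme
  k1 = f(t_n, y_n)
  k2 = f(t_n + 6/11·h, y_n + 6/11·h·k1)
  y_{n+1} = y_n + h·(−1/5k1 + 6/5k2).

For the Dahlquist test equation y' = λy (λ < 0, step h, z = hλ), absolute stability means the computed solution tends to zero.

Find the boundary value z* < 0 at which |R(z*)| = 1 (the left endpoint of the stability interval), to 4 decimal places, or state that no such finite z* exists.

left endpoint -1.5278.

Set f=λy, z=hλ:
  k1=λy_n ⇒ h·k1=z·y_n;  k2=λ(1+6/11z)y_n ⇒ h·k2=z(1+6/11z)y_n
  y_{n+1}/y_n = 1 − 1/5z + 6/5z(1+6/11z) = 1 + z + 36/55z²
  R(z) = 1 + z + 36/55z².

Need |R(x)|<1, x<0.
x=-1.32: |R|=0.8205
R=1: x+36/55x²=0 ⇒ x=−55/36=-1.5278; min R=1−1/(4·36/55)=0.6181>−1
Confirm numerically:
  x=-1.465: |R|=0.93980 <1
  x=-1.247: |R|=0.77082 <1
  x=-0.972: |R|=0.64640 <1
  x=-1.910: |R|=1.47785 >1
  x=-1.794: |R|=1.31261 >1
Interval (-1.5278, 0).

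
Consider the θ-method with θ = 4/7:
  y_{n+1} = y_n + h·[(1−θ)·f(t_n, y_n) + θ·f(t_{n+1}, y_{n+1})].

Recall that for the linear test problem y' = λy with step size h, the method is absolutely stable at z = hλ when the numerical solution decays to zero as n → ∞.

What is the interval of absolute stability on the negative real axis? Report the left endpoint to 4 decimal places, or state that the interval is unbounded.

Set f=λy, z=hλ:
  y_{n+1} = y_n + z·[3/7·y_n + 4/7·y_{n+1}] ⇒ (1 − 4/7z)y_{n+1} = (1 + 3/7z)y_n
  ⇒ R(z) = (1 + 3/7z)/(1 − 4/7z).

Boundary: |R(x)|=1, x<0.
x=-1.78: |R|=0.1176
x=-2: |R|=0.0667
x=-10: |R|=0.4894
x=-100: |R|=0.7199
θ=4/7≥1/2 ⇒ |1+3/7x|<|1−4/7x| ∀x<0 ⇒ unbounded interval.

(−∞, 0) — no finite endpoint.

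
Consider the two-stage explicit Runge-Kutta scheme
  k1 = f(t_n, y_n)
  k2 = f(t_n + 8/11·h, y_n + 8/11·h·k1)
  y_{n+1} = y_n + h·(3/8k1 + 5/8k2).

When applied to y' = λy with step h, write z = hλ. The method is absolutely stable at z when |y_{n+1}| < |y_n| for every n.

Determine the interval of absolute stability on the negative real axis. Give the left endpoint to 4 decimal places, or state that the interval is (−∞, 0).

z∈(-2.2000,0).

Set f=λy, z=hλ:
  k1=λy_n ⇒ h·k1=z·y_n;  k2=λ(1+8/11z)y_n ⇒ h·k2=z(1+8/11z)y_n
  y_{n+1}/y_n = 1 + 3/8z + 5/8z(1+8/11z) = 1 + z + 5/11z²
  so R(z) = 1 + z + 5/11z².

Solve |R(x)|<1 on ℝ⁻.
x=-0.79: |R|=0.4937
R=1: x+5/11x²=0 ⇒ x=−11/5=-2.2000; min R=1−1/(4·5/11)=0.4500>−1
Confirm numerically:
  x=-1.503: |R|=0.52382 <1
  x=-1.421: |R|=0.49684 <1
  x=-1.411: |R|=0.49396 <1
  x=-1.183: |R|=0.45313 <1
  x=-2.424: |R|=1.24681 >1
  x=-2.262: |R|=1.06375 >1
So |R|<1 on (-2.2000, 0).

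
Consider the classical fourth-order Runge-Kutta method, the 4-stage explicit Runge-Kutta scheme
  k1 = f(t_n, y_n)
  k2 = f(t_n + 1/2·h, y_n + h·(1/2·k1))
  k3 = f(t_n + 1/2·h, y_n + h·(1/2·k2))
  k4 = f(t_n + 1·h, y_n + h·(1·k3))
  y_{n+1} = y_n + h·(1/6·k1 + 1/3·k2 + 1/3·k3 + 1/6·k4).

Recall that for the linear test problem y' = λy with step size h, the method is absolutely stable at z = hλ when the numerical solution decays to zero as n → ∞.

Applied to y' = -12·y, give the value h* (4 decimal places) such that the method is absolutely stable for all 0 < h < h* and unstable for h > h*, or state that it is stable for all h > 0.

With y'=λy (z=hλ):
  order 4, 4-stage ⇒ R(z)=1+z+z^2/2+z^3/6+z^4/24
  (e.g. R(-0.69)=0.50274, |R|=0.50274)

Need |R(x)|<1, x<0.
x=-0.69: |R|=0.5027
|R(-2.84)|=1.0857 |R(-2.53)|=0.6786 |R(-1.81)|=0.2870
Bisect:
  x_lo=-3.1304 |R|=1.6579  x_hi=-0.1252 |R|=0.8823
  mid=-1.62784 |R|=0.27074 →hi
  mid=-2.37913 |R|=0.54152 →hi
  mid=-2.75478 |R|=0.95496 →hi
  mid=-2.94260 |R|=1.26426 →lo
  mid=-2.84869 |R|=1.09987 →lo
  mid=-2.80173 |R|=1.02507 →lo
  mid=-2.77826 |R|=0.98944 →hi
  mid=-2.79000 |R|=1.00711 →lo
  mid=-2.78413 |R|=0.99824 →hi
  ...
  [-2.78541,-2.78523] ⇒ x*=-2.7853
So |R|<1 on (-2.7853, 0).

(-2.7853,0); λ=-12 ⇒ h* = 0.2321.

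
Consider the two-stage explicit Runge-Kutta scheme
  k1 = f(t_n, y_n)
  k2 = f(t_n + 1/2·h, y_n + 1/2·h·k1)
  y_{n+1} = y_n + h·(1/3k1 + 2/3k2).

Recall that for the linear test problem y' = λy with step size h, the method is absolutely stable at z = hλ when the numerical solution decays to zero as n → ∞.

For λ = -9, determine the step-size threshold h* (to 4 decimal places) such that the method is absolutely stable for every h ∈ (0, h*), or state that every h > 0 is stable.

With y'=λy (z=hλ):
  k1=λy_n ⇒ h·k1=z·y_n;  k2=λ(1+1/2z)y_n ⇒ h·k2=z(1+1/2z)y_n
  y_{n+1}/y_n = 1 + 1/3z + 2/3z(1+1/2z) = 1 + z + 1/3z²
  so R(z) = 1 + z + 1/3z².

Solve |R(x)|<1 on ℝ⁻.
x=-1.15: |R|=0.2908
R=1: x+1/3x²=0 ⇒ x=−3=-3.0000; min R=1−1/(4·1/3)=0.2500>−1
Confirm numerically:
  x=-2.978: |R|=0.97816 <1
  x=-2.533: |R|=0.60570 <1
  x=-1.992: |R|=0.33069 <1
  x=-1.908: |R|=0.30549 <1
  x=-3.499: |R|=1.58200 >1
  x=-3.454: |R|=1.52271 >1
Stable set (-3.0000, 0).

(-3.0000,0); λ=-9 ⇒ h* = (3)/9 = 0.3333.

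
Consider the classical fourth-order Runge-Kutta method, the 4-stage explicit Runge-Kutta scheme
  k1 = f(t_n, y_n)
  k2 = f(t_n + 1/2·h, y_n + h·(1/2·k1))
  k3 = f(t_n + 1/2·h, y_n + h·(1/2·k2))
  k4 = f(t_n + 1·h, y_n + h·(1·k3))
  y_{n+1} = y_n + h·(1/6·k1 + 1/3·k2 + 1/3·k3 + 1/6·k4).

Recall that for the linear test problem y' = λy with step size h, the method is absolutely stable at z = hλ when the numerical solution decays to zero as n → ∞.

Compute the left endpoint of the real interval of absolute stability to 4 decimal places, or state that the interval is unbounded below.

z* = -2.7853.

With y'=λy (z=hλ):
  order 4, 4-stage ⇒ R(z)=1+z+z^2/2+z^3/6+z^4/24
  (e.g. R(-1.05)=0.35896, |R|=0.35896)

Solve |R(x)|<1 on ℝ⁻.
x=-1.05: |R|=0.3590
|R(-2.36)|=0.5266 |R(-1.74)|=0.2777 |R(-1.68)|=0.2728
Bisect:
  x_lo=-3.3907 |R|=2.3679  x_hi=-0.2750 |R|=0.7596
  mid=-1.83283 |R|=0.29084 →hi
  mid=-2.61174 |R|=0.76835 →hi
  mid=-3.00120 |R|=1.37740 →lo
  mid=-2.80647 |R|=1.03240 →lo
  mid=-2.70911 |R|=0.89108 →hi
  mid=-2.75779 |R|=0.95932 →hi
  mid=-2.78213 |R|=0.99524 →hi
  mid=-2.79430 |R|=1.01367 →lo
  mid=-2.78822 |R|=1.00442 →lo
  ...
  [-2.78536,-2.78517] ⇒ x*=-2.7853
Interval (-2.7853, 0).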